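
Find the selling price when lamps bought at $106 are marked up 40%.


Calculate the markup amount:
40% of $106 = $42.40
Add to cost:
$106 + $42.40 = $148.40

$148.40


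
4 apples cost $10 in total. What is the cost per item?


Total cost: $10
Number of items: 4
Unit price: $10 / 4 = $2.50

$2.50


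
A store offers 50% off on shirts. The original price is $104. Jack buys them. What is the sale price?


Calculate the discount amount:
50% of $104 = $52
Subtract from original:
$104 - $52 = $52

$52


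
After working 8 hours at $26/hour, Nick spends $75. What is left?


Calculate earnings:
8 x $26 = $208
Subtract spending:
$208 - $75 = $133

$133


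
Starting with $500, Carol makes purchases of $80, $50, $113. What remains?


Add up expenses:
$80 + $50 + $113 = $243
Subtract from budget:
$500 - $243 = $257

$257


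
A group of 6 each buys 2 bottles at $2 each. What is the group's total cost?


Cost per person:
2 x $2 = $4
Group total:
6 x $4 = $24

$24


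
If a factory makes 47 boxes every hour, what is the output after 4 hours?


Production rate: 47 boxes per hour
Time: 4 hours
Total: 47 x 4 = 188 boxes

188 boxes


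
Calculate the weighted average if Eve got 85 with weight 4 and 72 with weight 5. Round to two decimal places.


Weighted sum:
4 x 85 + 5 x 72 = 700
Total weight:
4 + 5 = 9
Weighted average:
700 / 9 = 77.7777... ≈ 77.78

77.78


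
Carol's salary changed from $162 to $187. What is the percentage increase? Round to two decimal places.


Find the absolute change:
|187 - 162| = 25
Divide by original and multiply by 100:
25 / 162 x 100 = 15.4320...% ≈ 15.43%

15.43%


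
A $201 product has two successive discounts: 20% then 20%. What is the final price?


First discount:
20% of $201 = $40.20
Price after first discount:
$201 - $40.20 = $160.80
Second discount:
20% of $160.80 = $32.16
Final price:
$160.80 - $32.16 = $128.64

$128.64


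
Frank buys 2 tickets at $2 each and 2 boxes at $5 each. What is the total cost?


Cost of tickets:
2 x $2 = $4
Cost of boxes:
2 x $5 = $10
Add both:
$4 + $10 = $14

$14


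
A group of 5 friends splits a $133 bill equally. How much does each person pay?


Total bill: $133
Number of people: 5
Each pays: $133 / 5 = $26.60

$26.60


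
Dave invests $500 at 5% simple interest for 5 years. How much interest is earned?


Use the formula I = P x R x T / 100
P x R x T = 500 x 5 x 5 = 12500
I = 12500 / 100 = $125

$125


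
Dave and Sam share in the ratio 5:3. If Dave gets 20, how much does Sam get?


Find the multiplier:
20 / 5 = 4
Apply to Sam's share:
3 x 4 = 12

12


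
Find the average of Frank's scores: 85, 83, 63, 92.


Add the scores:
85 + 83 + 63 + 92 = 323
Divide by the number of tests:
323 / 4 = 80.75

80.75


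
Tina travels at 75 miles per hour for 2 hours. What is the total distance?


Use the formula: distance = speed x time
Speed = 75 mph, Time = 2 hours
75 x 2 = 150 miles

150 miles


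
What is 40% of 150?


Convert percentage to decimal:
40% = 0.4
Multiply:
150 x 0.4 = 60

60


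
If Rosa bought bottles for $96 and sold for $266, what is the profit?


Selling price = $266
Cost price = $96
Profit = selling price - cost price:
Profit = $266 - $96 = $170

$170


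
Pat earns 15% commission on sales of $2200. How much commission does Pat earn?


Convert rate to decimal:
15% = 0.15
Multiply by sales:
$2200 x 0.15 = $330

$330


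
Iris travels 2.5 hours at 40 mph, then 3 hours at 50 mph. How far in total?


Leg 1 distance:
40 x 2.5 = 100 miles
Leg 2 distance:
50 x 3 = 150 miles
Total distance:
100 + 150 = 250 miles

250 miles


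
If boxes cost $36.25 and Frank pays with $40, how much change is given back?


Start with the amount paid:
$40
Subtract the price:
$40 - $36.25 = $3.75

$3.75


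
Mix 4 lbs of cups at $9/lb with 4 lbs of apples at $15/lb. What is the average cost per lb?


Cost of cups:
4 x $9 = $36
Cost of apples:
4 x $15 = $60
Total cost: $36 + $60 = $96
Total weight: 8 lbs
Average: $96 / 8 = $12/lb

$12/lb


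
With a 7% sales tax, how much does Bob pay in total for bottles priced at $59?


Calculate the tax:
7% of $59 = $4.13
Add tax to price:
$59 + $4.13 = $63.13

$63.13


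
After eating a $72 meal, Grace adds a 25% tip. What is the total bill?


Calculate the tip:
25% of $72 = $18
Add tip to meal cost:
$72 + $18 = $90

$90


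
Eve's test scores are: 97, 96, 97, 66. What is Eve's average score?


Add the scores:
97 + 96 + 97 + 66 = 356
Divide by the number of tests:
356 / 4 = 89

89


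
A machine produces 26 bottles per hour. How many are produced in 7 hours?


Production rate: 26 bottles per hour
Time: 7 hours
Total: 26 x 7 = 182 bottles

182 bottles


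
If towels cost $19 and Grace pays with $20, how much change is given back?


Start with the amount paid:
$20
Subtract the price:
$20 - $19 = $1

$1


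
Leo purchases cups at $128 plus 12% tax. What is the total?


Calculate the tax:
12% of $128 = $15.36
Add tax to price:
$128 + $15.36 = $143.36

$143.36


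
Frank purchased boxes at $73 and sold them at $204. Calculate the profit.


Selling price = $204
Cost price = $73
Profit = selling price - cost price:
Profit = $204 - $73 = $131

$131


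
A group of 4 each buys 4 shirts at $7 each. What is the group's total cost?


Cost per person:
4 x $7 = $28
Group total:
4 x $28 = $112

$112


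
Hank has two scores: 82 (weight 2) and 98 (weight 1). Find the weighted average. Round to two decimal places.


Weighted sum:
2 x 82 + 1 x 98 = 262
Total weight:
2 + 1 = 3
Weighted average:
262 / 3 = 87.3333... ≈ 87.33

87.33


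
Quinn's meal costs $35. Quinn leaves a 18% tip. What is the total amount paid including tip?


Calculate the tip:
18% of $35 = $6.30
Add tip to meal cost:
$35 + $6.30 = $41.30

$41.30


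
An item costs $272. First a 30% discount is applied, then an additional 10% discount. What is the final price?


First discount:
30% of $272 = $81.60
Price after first discount:
$272 - $81.60 = $190.40
Second discount:
10% of $190.40 = $19.04
Final price:
$190.40 - $19.04 = $171.36

$171.36


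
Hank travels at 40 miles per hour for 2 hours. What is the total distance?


Use the formula: distance = speed x time
Speed = 40 mph, Time = 2 hours
40 x 2 = 80 miles

80 miles


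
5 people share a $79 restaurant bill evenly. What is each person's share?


Total bill: $79
Number of people: 5
Each pays: $79 / 5 = $15.80

$15.80


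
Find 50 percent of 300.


Convert percentage to decimal:
50% = 0.5
Multiply:
300 x 0.5 = 150

150


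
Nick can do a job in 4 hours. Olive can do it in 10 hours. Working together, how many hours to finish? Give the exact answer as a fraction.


Nick's rate: 1/4 of the job per hour
Olive's rate: 1/10 of the job per hour
Combined rate: 1/4 + 1/10 = 7/20 per hour
Time = 1 / (7/20) = 20/7 hours (≈ 2.86 hours)

20/7 hours


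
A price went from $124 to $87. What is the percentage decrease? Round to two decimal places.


Find the absolute change:
|87 - 124| = 37
Divide by original and multiply by 100:
37 / 124 x 100 = 29.8387...% ≈ 29.84%

29.84%


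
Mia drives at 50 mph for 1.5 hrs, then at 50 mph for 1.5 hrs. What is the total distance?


Leg 1 distance:
50 x 1.5 = 75 miles
Leg 2 distance:
50 x 1.5 = 75 miles
Total distance:
75 + 75 = 150 miles

150 miles


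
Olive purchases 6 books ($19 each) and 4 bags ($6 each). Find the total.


Cost of books:
6 x $19 = $114
Cost of bags:
4 x $6 = $24
Add both:
$114 + $24 = $138

$138


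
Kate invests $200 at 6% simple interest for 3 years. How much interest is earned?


Use the formula I = P x R x T / 100
P x R x T = 200 x 6 x 3 = 3600
I = 3600 / 100 = $36

$36


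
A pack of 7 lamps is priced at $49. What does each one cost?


Total cost: $49
Number of items: 7
Unit price: $49 / 7 = $7

$7


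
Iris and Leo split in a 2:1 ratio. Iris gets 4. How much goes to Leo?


Find the multiplier:
4 / 2 = 2
Apply to Leo's share:
1 x 2 = 2

2


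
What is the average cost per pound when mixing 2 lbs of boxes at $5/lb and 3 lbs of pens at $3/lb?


Cost of boxes:
2 x $5 = $10
Cost of pens:
3 x $3 = $9
Total cost: $10 + $9 = $19
Total weight: 5 lbs
Average: $19 / 5 = $3.80/lb

$3.80/lb


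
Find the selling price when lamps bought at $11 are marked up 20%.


Calculate the markup amount:
20% of $11 = $2.20
Add to cost:
$11 + $2.20 = $13.20

$13.20


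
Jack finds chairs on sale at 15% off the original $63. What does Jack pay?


Calculate the discount amount:
15% of $63 = $9.45
Subtract from original:
$63 - $9.45 = $53.55

$53.55


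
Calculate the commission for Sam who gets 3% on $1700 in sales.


Convert rate to decimal:
3% = 0.03
Multiply by sales:
$1700 x 0.03 = $51

$51


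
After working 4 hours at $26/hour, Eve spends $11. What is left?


Calculate earnings:
4 x $26 = $104
Subtract spending:
$104 - $11 = $93

$93


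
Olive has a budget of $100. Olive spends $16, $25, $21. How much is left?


Add up expenses:
$16 + $25 + $21 = $62
Subtract from budget:
$100 - $62 = $38

$38


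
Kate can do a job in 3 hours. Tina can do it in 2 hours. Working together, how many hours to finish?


Kate's rate: 1/3 of the job per hour
Tina's rate: 1/2 of the job per hour
Combined rate: 1/3 + 1/2 = 5/6 per hour
Time = 1 / (5/6) = 6/5 = 1.2 hours

1.2 hours


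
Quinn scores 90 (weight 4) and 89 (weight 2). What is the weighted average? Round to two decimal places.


Weighted sum:
4 x 90 + 2 x 89 = 538
Total weight:
4 + 2 = 6
Weighted average:
538 / 6 = 89.6666... ≈ 89.67

89.67


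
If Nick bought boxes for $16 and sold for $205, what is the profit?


Selling price = $205
Cost price = $16
Profit = selling price - cost price:
Profit = $205 - $16 = $189

$189


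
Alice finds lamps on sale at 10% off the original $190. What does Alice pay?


Calculate the discount amount:
10% of $190 = $19
Subtract from original:
$190 - $19 = $171

$171


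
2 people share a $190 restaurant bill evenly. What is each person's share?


Total bill: $190
Number of people: 2
Each pays: $190 / 2 = $95

$95


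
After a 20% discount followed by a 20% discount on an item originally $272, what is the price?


First discount:
20% of $272 = $54.40
Price after first discount:
$272 - $54.40 = $217.60
Second discount:
20% of $217.60 = $43.52
Final price:
$217.60 - $43.52 = $174.08

$174.08


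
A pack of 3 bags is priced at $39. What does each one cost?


Total cost: $39
Number of items: 3
Unit price: $39 / 3 = $13

$13


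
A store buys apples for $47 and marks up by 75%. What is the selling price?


Calculate the markup amount:
75% of $47 = $35.25
Add to cost:
$47 + $35.25 = $82.25

$82.25


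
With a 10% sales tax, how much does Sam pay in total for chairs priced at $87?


Calculate the tax:
10% of $87 = $8.70
Add tax to price:
$87 + $8.70 = $95.70

$95.70


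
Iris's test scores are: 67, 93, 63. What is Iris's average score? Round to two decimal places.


Add the scores:
67 + 93 + 63 = 223
Divide by the number of tests:
223 / 3 = 74.3333... ≈ 74.33

74.33


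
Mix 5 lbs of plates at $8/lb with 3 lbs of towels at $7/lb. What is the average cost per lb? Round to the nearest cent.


Cost of plates:
5 x $8 = $40
Cost of towels:
3 x $7 = $21
Total cost: $40 + $21 = $61
Total weight: 8 lbs
Average: $61 / 8 = $7.625 ≈ $7.63/lb

$7.63/lb


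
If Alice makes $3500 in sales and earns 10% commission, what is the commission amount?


Convert rate to decimal:
10% = 0.1
Multiply by sales:
$3500 x 0.1 = $350

$350


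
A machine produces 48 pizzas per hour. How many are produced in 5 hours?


Production rate: 48 pizzas per hour
Time: 5 hours
Total: 48 x 5 = 240 pizzas

240 pizzas


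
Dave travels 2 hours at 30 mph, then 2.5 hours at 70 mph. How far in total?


Leg 1 distance:
30 x 2 = 60 miles
Leg 2 distance:
70 x 2.5 = 175 miles
Total distance:
60 + 175 = 235 miles

235 miles


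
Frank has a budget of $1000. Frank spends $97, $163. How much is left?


Add up expenses:
$97 + $163 = $260
Subtract from budget:
$1000 - $260 = $740

$740


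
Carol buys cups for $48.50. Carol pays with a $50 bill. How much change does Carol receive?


Start with the amount paid:
$50
Subtract the price:
$50 - $48.50 = $1.50

$1.50


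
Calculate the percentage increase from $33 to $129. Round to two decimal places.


Find the absolute change:
|129 - 33| = 96
Divide by original and multiply by 100:
96 / 33 x 100 = 290.9090...% ≈ 290.91%

290.91%


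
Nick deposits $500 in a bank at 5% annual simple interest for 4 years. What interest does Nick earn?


Use the formula I = P x R x T / 100
P x R x T = 500 x 5 x 4 = 10000
I = 10000 / 100 = $100

$100


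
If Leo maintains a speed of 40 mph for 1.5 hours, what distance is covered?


Use the formula: distance = speed x time
Speed = 40 mph, Time = 1.5 hours
40 x 1.5 = 60 miles

60 miles


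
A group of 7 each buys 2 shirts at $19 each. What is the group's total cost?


Cost per person:
2 x $19 = $38
Group total:
7 x $38 = $266

$266


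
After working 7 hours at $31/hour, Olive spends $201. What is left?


Calculate earnings:
7 x $31 = $217
Subtract spending:
$217 - $201 = $16

$16


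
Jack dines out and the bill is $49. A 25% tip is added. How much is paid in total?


Calculate the tip:
25% of $49 = $12.25
Add tip to meal cost:
$49 + $12.25 = $61.25

$61.25


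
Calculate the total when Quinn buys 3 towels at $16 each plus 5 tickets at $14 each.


Cost of towels:
3 x $16 = $48
Cost of tickets:
5 x $14 = $70
Add both:
$48 + $70 = $118

$118


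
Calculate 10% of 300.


Convert percentage to decimal:
10% = 0.1
Multiply:
300 x 0.1 = 30

30


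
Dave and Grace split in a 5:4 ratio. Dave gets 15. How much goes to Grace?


Find the multiplier:
15 / 5 = 3
Apply to Grace's share:
4 x 3 = 12

12


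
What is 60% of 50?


Convert percentage to decimal:
60% = 0.6
Multiply:
50 x 0.6 = 30

30


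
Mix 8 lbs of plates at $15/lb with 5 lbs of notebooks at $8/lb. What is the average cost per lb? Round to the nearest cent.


Cost of plates:
8 x $15 = $120
Cost of notebooks:
5 x $8 = $40
Total cost: $120 + $40 = $160
Total weight: 13 lbs
Average: $160 / 13 = $12.3076... ≈ $12.31/lb

$12.31/lb


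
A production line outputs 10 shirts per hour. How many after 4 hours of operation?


Production rate: 10 shirts per hour
Time: 4 hours
Total: 10 x 4 = 40 shirts

40 shirts


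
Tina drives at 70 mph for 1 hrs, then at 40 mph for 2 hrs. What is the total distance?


Leg 1 distance:
70 x 1 = 70 miles
Leg 2 distance:
40 x 2 = 80 miles
Total distance:
70 + 80 = 150 miles

150 miles


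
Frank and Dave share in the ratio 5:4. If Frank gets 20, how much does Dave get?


Find the multiplier:
20 / 5 = 4
Apply to Dave's share:
4 x 4 = 16

16


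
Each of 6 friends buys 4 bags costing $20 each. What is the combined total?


Cost per person:
4 x $20 = $80
Group total:
6 x $80 = $480

$480


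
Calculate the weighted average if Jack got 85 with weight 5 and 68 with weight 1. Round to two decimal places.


Weighted sum:
5 x 85 + 1 x 68 = 493
Total weight:
5 + 1 = 6
Weighted average:
493 / 6 = 82.1666... ≈ 82.17

82.17


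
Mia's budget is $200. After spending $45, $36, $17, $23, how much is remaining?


Add up expenses:
$45 + $36 + $17 + $23 = $121
Subtract from budget:
$200 - $121 = $79

$79


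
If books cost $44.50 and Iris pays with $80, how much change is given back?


Start with the amount paid:
$80
Subtract the price:
$80 - $44.50 = $35.50

$35.50


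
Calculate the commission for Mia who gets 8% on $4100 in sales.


Convert rate to decimal:
8% = 0.08
Multiply by sales:
$4100 x 0.08 = $328

$328


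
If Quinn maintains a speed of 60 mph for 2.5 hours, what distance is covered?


Use the formula: distance = speed x time
Speed = 60 mph, Time = 2.5 hours
60 x 2.5 = 150 miles

150 miles


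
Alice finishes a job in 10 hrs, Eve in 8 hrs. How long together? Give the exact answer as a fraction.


Alice's rate: 1/10 of the job per hour
Eve's rate: 1/8 of the job per hour
Combined rate: 1/10 + 1/8 = 9/40 per hour
Time = 1 / (9/40) = 40/9 hours (≈ 4.44 hours)

40/9 hours


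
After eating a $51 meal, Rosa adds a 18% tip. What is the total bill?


Calculate the tip:
18% of $51 = $9.18
Add tip to meal cost:
$51 + $9.18 = $60.18

$60.18


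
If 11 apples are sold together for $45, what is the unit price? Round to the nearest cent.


Total cost: $45
Number of items: 11
Unit price: $45 / 11 = $4.0909... ≈ $4.09

$4.09


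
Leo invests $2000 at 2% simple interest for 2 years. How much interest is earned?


Use the formula I = P x R x T / 100
P x R x T = 2000 x 2 x 2 = 8000
I = 8000 / 100 = $80

$80


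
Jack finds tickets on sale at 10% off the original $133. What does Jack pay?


Calculate the discount amount:
10% of $133 = $13.30
Subtract from original:
$133 - $13.30 = $119.70

$119.70


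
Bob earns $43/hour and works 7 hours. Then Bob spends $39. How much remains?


Calculate earnings:
7 x $43 = $301
Subtract spending:
$301 - $39 = $262

$262


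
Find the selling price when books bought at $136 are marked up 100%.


Calculate the markup amount:
100% of $136 = $136
Add to cost:
$136 + $136 = $272

$272


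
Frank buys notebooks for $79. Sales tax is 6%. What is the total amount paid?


Calculate the tax:
6% of $79 = $4.74
Add tax to price:
$79 + $4.74 = $83.74

$83.74


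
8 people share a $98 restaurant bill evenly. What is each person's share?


Total bill: $98
Number of people: 8
Each pays: $98 / 8 = $12.25

$12.25


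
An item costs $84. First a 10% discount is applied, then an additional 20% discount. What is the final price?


First discount:
10% of $84 = $8.40
Price after first discount:
$84 - $8.40 = $75.60
Second discount:
20% of $75.60 = $15.12
Final price:
$75.60 - $15.12 = $60.48

$60.48


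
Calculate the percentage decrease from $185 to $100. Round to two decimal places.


Find the absolute change:
|100 - 185| = 85
Divide by original and multiply by 100:
85 / 185 x 100 = 45.9459...% ≈ 45.95%

45.95%


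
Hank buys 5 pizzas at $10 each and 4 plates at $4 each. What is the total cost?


Cost of pizzas:
5 x $10 = $50
Cost of plates:
4 x $4 = $16
Add both:
$50 + $16 = $66

$66


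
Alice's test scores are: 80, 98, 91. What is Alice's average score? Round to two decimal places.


Add the scores:
80 + 98 + 91 = 269
Divide by the number of tests:
269 / 3 = 89.6666... ≈ 89.67

89.67


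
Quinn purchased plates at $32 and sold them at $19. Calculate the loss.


Selling price = $19
Cost price = $32
Loss = cost price - selling price:
Loss = $32 - $19 = $13

$13


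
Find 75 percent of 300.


Convert percentage to decimal:
75% = 0.75
Multiply:
300 x 0.75 = 225

225


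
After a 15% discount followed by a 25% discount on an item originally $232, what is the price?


First discount:
15% of $232 = $34.80
Price after first discount:
$232 - $34.80 = $197.20
Second discount:
25% of $197.20 = $49.30
Final price:
$197.20 - $49.30 = $147.90

$147.90


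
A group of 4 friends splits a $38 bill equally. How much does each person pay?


Total bill: $38
Number of people: 4
Each pays: $38 / 4 = $9.50

$9.50


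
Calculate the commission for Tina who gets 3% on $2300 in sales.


Convert rate to decimal:
3% = 0.03
Multiply by sales:
$2300 x 0.03 = $69

$69


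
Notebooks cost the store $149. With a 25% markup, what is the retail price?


Calculate the markup amount:
25% of $149 = $37.25
Add to cost:
$149 + $37.25 = $186.25

$186.25


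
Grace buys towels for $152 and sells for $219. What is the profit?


Selling price = $219
Cost price = $152
Profit = selling price - cost price:
Profit = $219 - $152 = $67

$67


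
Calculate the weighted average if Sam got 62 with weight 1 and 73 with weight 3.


Weighted sum:
1 x 62 + 3 x 73 = 281
Total weight:
1 + 3 = 4
Weighted average:
281 / 4 = 70.25

70.25


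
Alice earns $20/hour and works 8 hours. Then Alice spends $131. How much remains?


Calculate earnings:
8 x $20 = $160
Subtract spending:
$160 - $131 = $29

$29


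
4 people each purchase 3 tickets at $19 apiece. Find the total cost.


Cost per person:
3 x $19 = $57
Group total:
4 x $57 = $228

$228


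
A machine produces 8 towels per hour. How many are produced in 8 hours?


Production rate: 8 towels per hour
Time: 8 hours
Total: 8 x 8 = 64 towels

64 towels


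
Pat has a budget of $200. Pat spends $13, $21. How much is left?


Add up expenses:
$13 + $21 = $34
Subtract from budget:
$200 - $34 = $166

$166


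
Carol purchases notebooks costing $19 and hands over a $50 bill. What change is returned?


Start with the amount paid:
$50
Subtract the price:
$50 - $19 = $31

$31


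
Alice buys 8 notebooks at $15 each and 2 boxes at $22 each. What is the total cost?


Cost of notebooks:
8 x $15 = $120
Cost of boxes:
2 x $22 = $44
Add both:
$120 + $44 = $164

$164


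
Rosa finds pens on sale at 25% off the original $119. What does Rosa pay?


Calculate the discount amount:
25% of $119 = $29.75
Subtract from original:
$119 - $29.75 = $89.25

$89.25


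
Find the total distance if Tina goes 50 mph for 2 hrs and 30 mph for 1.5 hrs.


Leg 1 distance:
50 x 2 = 100 miles
Leg 2 distance:
30 x 1.5 = 45 miles
Total distance:
100 + 45 = 145 miles

145 miles


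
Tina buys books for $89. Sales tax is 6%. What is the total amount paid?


Calculate the tax:
6% of $89 = $5.34
Add tax to price:
$89 + $5.34 = $94.34

$94.34


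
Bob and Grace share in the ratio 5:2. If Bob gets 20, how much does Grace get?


Find the multiplier:
20 / 5 = 4
Apply to Grace's share:
2 x 4 = 8

8


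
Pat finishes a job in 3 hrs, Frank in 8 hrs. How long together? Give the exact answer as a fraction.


Pat's rate: 1/3 of the job per hour
Frank's rate: 1/8 of the job per hour
Combined rate: 1/3 + 1/8 = 11/24 per hour
Time = 1 / (11/24) = 24/11 hours (≈ 2.18 hours)

24/11 hours


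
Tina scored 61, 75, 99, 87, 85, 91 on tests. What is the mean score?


Add the scores:
61 + 75 + 99 + 87 + 85 + 91 = 498
Divide by the number of tests:
498 / 6 = 83

83


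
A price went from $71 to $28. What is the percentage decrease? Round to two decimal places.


Find the absolute change:
|28 - 71| = 43
Divide by original and multiply by 100:
43 / 71 x 100 = 60.5633...% ≈ 60.56%

60.56%


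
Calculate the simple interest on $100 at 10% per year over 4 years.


Use the formula I = P x R x T / 100
P x R x T = 100 x 10 x 4 = 4000
I = 4000 / 100 = $40

$40


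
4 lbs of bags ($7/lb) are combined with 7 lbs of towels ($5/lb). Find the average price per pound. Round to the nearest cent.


Cost of bags:
4 x $7 = $28
Cost of towels:
7 x $5 = $35
Total cost: $28 + $35 = $63
Total weight: 11 lbs
Average: $63 / 11 = $5.7272... ≈ $5.73/lb

$5.73/lb


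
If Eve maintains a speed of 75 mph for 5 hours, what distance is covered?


Use the formula: distance = speed x time
Speed = 75 mph, Time = 5 hours
75 x 5 = 375 miles

375 miles


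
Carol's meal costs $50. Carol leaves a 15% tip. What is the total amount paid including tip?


Calculate the tip:
15% of $50 = $7.50
Add tip to meal cost:
$50 + $7.50 = $57.50

$57.50


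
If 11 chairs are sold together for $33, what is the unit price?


Total cost: $33
Number of items: 11
Unit price: $33 / 11 = $3

$3


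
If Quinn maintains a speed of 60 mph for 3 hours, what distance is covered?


Use the formula: distance = speed x time
Speed = 60 mph, Time = 3 hours
60 x 3 = 180 miles

180 miles


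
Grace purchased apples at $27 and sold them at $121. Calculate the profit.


Selling price = $121
Cost price = $27
Profit = selling price - cost price:
Profit = $121 - $27 = $94

$94


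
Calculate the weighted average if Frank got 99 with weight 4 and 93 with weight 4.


Weighted sum:
4 x 99 + 4 x 93 = 768
Total weight:
4 + 4 = 8
Weighted average:
768 / 8 = 96

96


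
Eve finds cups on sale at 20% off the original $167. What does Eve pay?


Calculate the discount amount:
20% of $167 = $33.40
Subtract from original:
$167 - $33.40 = $133.60

$133.60


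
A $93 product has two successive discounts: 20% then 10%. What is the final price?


First discount:
20% of $93 = $18.60
Price after first discount:
$93 - $18.60 = $74.40
Second discount:
10% of $74.40 = $7.44
Final price:
$74.40 - $7.44 = $66.96

$66.96


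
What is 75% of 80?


Convert percentage to decimal:
75% = 0.75
Multiply:
80 x 0.75 = 60

60


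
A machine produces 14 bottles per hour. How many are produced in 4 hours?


Production rate: 14 bottles per hour
Time: 4 hours
Total: 14 x 4 = 56 bottles

56 bottles


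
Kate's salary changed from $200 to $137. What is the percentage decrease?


Find the absolute change:
|137 - 200| = 63
Divide by original and multiply by 100:
63 / 200 x 100 = 31.5%

31.5%


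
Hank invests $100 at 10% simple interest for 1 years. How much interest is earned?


Use the formula I = P x R x T / 100
P x R x T = 100 x 10 x 1 = 1000
I = 1000 / 100 = $10

$10


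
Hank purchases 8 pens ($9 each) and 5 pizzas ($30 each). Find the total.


Cost of pens:
8 x $9 = $72
Cost of pizzas:
5 x $30 = $150
Add both:
$72 + $150 = $222

$222


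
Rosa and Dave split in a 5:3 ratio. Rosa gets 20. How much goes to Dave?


Find the multiplier:
20 / 5 = 4
Apply to Dave's share:
3 x 4 = 12

12


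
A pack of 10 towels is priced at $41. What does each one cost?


Total cost: $41
Number of items: 10
Unit price: $41 / 10 = $4.10

$4.10


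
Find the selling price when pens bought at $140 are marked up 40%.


Calculate the markup amount:
40% of $140 = $56
Add to cost:
$140 + $56 = $196

$196


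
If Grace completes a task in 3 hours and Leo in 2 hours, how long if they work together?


Grace's rate: 1/3 of the job per hour
Leo's rate: 1/2 of the job per hour
Combined rate: 1/3 + 1/2 = 5/6 per hour
Time = 1 / (5/6) = 6/5 = 1.2 hours

1.2 hours


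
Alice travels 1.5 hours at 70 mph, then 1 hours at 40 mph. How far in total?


Leg 1 distance:
70 x 1.5 = 105 miles
Leg 2 distance:
40 x 1 = 40 miles
Total distance:
105 + 40 = 145 miles

145 miles


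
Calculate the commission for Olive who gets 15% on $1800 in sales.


Convert rate to decimal:
15% = 0.15
Multiply by sales:
$1800 x 0.15 = $270

$270


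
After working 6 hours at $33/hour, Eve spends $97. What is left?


Calculate earnings:
6 x $33 = $198
Subtract spending:
$198 - $97 = $101

$101


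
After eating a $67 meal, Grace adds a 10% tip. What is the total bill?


Calculate the tip:
10% of $67 = $6.70
Add tip to meal cost:
$67 + $6.70 = $73.70

$73.70


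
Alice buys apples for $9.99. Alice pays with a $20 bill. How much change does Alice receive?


Start with the amount paid:
$20
Subtract the price:
$20 - $9.99 = $10.01

$10.01


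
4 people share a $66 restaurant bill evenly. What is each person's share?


Total bill: $66
Number of people: 4
Each pays: $66 / 4 = $16.50

$16.50


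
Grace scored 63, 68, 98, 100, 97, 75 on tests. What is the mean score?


Add the scores:
63 + 68 + 98 + 100 + 97 + 75 = 501
Divide by the number of tests:
501 / 6 = 83.5

83.5


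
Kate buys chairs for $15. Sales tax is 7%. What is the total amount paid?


Calculate the tax:
7% of $15 = $1.05
Add tax to price:
$15 + $1.05 = $16.05

$16.05


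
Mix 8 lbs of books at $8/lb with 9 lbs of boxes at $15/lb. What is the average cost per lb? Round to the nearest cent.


Cost of books:
8 x $8 = $64
Cost of boxes:
9 x $15 = $135
Total cost: $64 + $135 = $199
Total weight: 17 lbs
Average: $199 / 17 = $11.7058... ≈ $11.71/lb

$11.71/lb


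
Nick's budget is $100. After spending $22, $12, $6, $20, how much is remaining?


Add up expenses:
$22 + $12 + $6 + $20 = $60
Subtract from budget:
$100 - $60 = $40

$40


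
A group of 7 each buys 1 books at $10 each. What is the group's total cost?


Cost per person:
1 x $10 = $10
Group total:
7 x $10 = $70

$70


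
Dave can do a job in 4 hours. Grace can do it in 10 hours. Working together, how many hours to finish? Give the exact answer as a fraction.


Dave's rate: 1/4 of the job per hour
Grace's rate: 1/10 of the job per hour
Combined rate: 1/4 + 1/10 = 7/20 per hour
Time = 1 / (7/20) = 20/7 hours (≈ 2.86 hours)

20/7 hours


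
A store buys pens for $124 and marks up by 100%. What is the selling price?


Calculate the markup amount:
100% of $124 = $124
Add to cost:
$124 + $124 = $248

$248


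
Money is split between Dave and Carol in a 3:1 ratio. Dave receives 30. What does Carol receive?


Find the multiplier:
30 / 3 = 10
Apply to Carol's share:
1 x 10 = 10

10


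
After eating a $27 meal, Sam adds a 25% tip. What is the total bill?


Calculate the tip:
25% of $27 = $6.75
Add tip to meal cost:
$27 + $6.75 = $33.75

$33.75


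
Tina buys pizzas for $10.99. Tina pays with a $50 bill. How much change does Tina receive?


Start with the amount paid:
$50
Subtract the price:
$50 - $10.99 = $39.01

$39.01


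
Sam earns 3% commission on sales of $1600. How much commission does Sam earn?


Convert rate to decimal:
3% = 0.03
Multiply by sales:
$1600 x 0.03 = $48

$48


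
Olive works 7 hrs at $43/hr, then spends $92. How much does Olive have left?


Calculate earnings:
7 x $43 = $301
Subtract spending:
$301 - $92 = $209

$209


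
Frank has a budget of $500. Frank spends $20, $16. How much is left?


Add up expenses:
$20 + $16 = $36
Subtract from budget:
$500 - $36 = $464

$464


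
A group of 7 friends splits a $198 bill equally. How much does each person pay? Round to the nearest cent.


Total bill: $198
Number of people: 7
Each pays: $198 / 7 = $28.2857... ≈ $28.29

$28.29


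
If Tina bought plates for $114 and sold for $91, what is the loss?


Selling price = $91
Cost price = $114
Loss = cost price - selling price:
Loss = $114 - $91 = $23

$23


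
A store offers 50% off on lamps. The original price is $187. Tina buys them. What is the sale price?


Calculate the discount amount:
50% of $187 = $93.50
Subtract from original:
$187 - $93.50 = $93.50

$93.50


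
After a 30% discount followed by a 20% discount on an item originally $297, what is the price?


First discount:
30% of $297 = $89.10
Price after first discount:
$297 - $89.10 = $207.90
Second discount:
20% of $207.90 = $41.58
Final price:
$207.90 - $41.58 = $166.32

$166.32


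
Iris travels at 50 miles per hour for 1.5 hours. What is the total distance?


Use the formula: distance = speed x time
Speed = 50 mph, Time = 1.5 hours
50 x 1.5 = 75 miles

75 miles


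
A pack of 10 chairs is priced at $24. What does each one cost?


Total cost: $24
Number of items: 10
Unit price: $24 / 10 = $2.40

$2.40


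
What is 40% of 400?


Convert percentage to decimal:
40% = 0.4
Multiply:
400 x 0.4 = 160

160


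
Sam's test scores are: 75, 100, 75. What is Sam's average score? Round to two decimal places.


Add the scores:
75 + 100 + 75 = 250
Divide by the number of tests:
250 / 3 = 83.3333... ≈ 83.33

83.33


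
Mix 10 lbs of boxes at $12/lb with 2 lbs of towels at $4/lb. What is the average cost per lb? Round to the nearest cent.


Cost of boxes:
10 x $12 = $120
Cost of towels:
2 x $4 = $8
Total cost: $120 + $8 = $128
Total weight: 12 lbs
Average: $128 / 12 = $10.6666... ≈ $10.67/lb

$10.67/lb


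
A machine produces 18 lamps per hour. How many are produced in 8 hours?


Production rate: 18 lamps per hour
Time: 8 hours
Total: 18 x 8 = 144 lamps

144 lamps


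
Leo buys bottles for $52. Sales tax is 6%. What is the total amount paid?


Calculate the tax:
6% of $52 = $3.12
Add tax to price:
$52 + $3.12 = $55.12

$55.12


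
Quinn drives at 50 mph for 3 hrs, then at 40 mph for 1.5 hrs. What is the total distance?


Leg 1 distance:
50 x 3 = 150 miles
Leg 2 distance:
40 x 1.5 = 60 miles
Total distance:
150 + 60 = 210 miles

210 miles


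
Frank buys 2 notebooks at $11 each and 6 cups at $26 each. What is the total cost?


Cost of notebooks:
2 x $11 = $22
Cost of cups:
6 x $26 = $156
Add both:
$22 + $156 = $178

$178


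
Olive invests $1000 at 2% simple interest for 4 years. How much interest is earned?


Use the formula I = P x R x T / 100
P x R x T = 1000 x 2 x 4 = 8000
I = 8000 / 100 = $80

$80


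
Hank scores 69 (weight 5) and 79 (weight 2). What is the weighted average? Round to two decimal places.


Weighted sum:
5 x 69 + 2 x 79 = 503
Total weight:
5 + 2 = 7
Weighted average:
503 / 7 = 71.8571... ≈ 71.86

71.86


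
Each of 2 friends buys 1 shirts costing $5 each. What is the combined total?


Cost per person:
1 x $5 = $5
Group total:
2 x $5 = $10

$10


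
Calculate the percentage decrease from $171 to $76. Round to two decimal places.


Find the absolute change:
|76 - 171| = 95
Divide by original and multiply by 100:
95 / 171 x 100 = 55.5555...% ≈ 55.56%

55.56%


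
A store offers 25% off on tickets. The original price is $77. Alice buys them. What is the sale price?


Calculate the discount amount:
25% of $77 = $19.25
Subtract from original:
$77 - $19.25 = $57.75

$57.75


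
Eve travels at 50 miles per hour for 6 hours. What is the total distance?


Use the formula: distance = speed x time
Speed = 50 mph, Time = 6 hours
50 x 6 = 300 miles

300 miles


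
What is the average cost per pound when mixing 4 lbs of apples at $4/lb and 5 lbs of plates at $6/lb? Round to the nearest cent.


Cost of apples:
4 x $4 = $16
Cost of plates:
5 x $6 = $30
Total cost: $16 + $30 = $46
Total weight: 9 lbs
Average: $46 / 9 = $5.1111... ≈ $5.11/lb

$5.11/lb


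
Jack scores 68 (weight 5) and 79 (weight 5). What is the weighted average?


Weighted sum:
5 x 68 + 5 x 79 = 735
Total weight:
5 + 5 = 10
Weighted average:
735 / 10 = 73.5

73.5


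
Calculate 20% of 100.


Convert percentage to decimal:
20% = 0.2
Multiply:
100 x 0.2 = 20

20


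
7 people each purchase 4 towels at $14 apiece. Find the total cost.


Cost per person:
4 x $14 = $56
Group total:
7 x $56 = $392

$392


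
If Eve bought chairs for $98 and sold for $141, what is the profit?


Selling price = $141
Cost price = $98
Profit = selling price - cost price:
Profit = $141 - $98 = $43

$43


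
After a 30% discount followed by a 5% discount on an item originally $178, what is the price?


First discount:
30% of $178 = $53.40
Price after first discount:
$178 - $53.40 = $124.60
Second discount:
5% of $124.60 = $6.23
Final price:
$124.60 - $6.23 = $118.37

$118.37


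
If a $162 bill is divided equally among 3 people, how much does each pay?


Total bill: $162
Number of people: 3
Each pays: $162 / 3 = $54

$54


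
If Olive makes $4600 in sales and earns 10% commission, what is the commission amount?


Convert rate to decimal:
10% = 0.1
Multiply by sales:
$4600 x 0.1 = $460

$460


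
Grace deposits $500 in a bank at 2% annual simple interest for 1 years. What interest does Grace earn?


Use the formula I = P x R x T / 100
P x R x T = 500 x 2 x 1 = 1000
I = 1000 / 100 = $10

$10


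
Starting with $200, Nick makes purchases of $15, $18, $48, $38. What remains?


Add up expenses:
$15 + $18 + $48 + $38 = $119
Subtract from budget:
$200 - $119 = $81

$81


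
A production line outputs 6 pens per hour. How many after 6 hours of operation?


Production rate: 6 pens per hour
Time: 6 hours
Total: 6 x 6 = 36 pens

36 pens


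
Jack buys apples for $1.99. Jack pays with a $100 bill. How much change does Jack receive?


Start with the amount paid:
$100
Subtract the price:
$100 - $1.99 = $98.01

$98.01


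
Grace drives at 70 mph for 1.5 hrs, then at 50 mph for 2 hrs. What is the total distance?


Leg 1 distance:
70 x 1.5 = 105 miles
Leg 2 distance:
50 x 2 = 100 miles
Total distance:
105 + 100 = 205 miles

205 miles


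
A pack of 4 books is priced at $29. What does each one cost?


Total cost: $29
Number of items: 4
Unit price: $29 / 4 = $7.25

$7.25


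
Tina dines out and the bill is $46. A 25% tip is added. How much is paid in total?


Calculate the tip:
25% of $46 = $11.50
Add tip to meal cost:
$46 + $11.50 = $57.50

$57.50


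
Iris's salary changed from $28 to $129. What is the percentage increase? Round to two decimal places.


Find the absolute change:
|129 - 28| = 101
Divide by original and multiply by 100:
101 / 28 x 100 = 360.7142...% ≈ 360.71%

360.71%


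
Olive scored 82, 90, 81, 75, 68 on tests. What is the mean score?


Add the scores:
82 + 90 + 81 + 75 + 68 = 396
Divide by the number of tests:
396 / 5 = 79.2

79.2


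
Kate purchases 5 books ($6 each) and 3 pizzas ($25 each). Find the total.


Cost of books:
5 x $6 = $30
Cost of pizzas:
3 x $25 = $75
Add both:
$30 + $75 = $105

$105


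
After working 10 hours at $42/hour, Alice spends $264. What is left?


Calculate earnings:
10 x $42 = $420
Subtract spending:
$420 - $264 = $156

$156


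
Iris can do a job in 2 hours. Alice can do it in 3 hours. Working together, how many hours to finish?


Iris's rate: 1/2 of the job per hour
Alice's rate: 1/3 of the job per hour
Combined rate: 1/2 + 1/3 = 5/6 per hour
Time = 1 / (5/6) = 6/5 = 1.2 hours

1.2 hours


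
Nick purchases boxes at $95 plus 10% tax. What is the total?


Calculate the tax:
10% of $95 = $9.50
Add tax to price:
$95 + $9.50 = $104.50

$104.50


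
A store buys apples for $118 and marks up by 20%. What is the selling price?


Calculate the markup amount:
20% of $118 = $23.60
Add to cost:
$118 + $23.60 = $141.60

$141.60


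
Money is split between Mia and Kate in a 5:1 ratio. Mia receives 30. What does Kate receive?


Find the multiplier:
30 / 5 = 6
Apply to Kate's share:
1 x 6 = 6

6


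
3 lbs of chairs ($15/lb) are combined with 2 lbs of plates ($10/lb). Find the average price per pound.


Cost of chairs:
3 x $15 = $45
Cost of plates:
2 x $10 = $20
Total cost: $45 + $20 = $65
Total weight: 5 lbs
Average: $65 / 5 = $13/lb

$13/lb


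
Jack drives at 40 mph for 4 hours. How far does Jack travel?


Use the formula: distance = speed x time
Speed = 40 mph, Time = 4 hours
40 x 4 = 160 miles

160 miles


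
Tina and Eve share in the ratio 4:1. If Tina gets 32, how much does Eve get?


Find the multiplier:
32 / 4 = 8
Apply to Eve's share:
1 x 8 = 8

8


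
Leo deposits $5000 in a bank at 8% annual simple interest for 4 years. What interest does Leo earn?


Use the formula I = P x R x T / 100
P x R x T = 5000 x 8 x 4 = 160000
I = 160000 / 100 = $1600

$1600


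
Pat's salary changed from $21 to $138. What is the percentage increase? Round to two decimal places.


Find the absolute change:
|138 - 21| = 117
Divide by original and multiply by 100:
117 / 21 x 100 = 557.1428...% ≈ 557.14%

557.14%


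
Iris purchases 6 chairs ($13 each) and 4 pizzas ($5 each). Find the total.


Cost of chairs:
6 x $13 = $78
Cost of pizzas:
4 x $5 = $20
Add both:
$78 + $20 = $98

$98


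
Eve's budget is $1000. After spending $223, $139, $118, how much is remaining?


Add up expenses:
$223 + $139 + $118 = $480
Subtract from budget:
$1000 - $480 = $520

$520


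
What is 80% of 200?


Convert percentage to decimal:
80% = 0.8
Multiply:
200 x 0.8 = 160

160
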